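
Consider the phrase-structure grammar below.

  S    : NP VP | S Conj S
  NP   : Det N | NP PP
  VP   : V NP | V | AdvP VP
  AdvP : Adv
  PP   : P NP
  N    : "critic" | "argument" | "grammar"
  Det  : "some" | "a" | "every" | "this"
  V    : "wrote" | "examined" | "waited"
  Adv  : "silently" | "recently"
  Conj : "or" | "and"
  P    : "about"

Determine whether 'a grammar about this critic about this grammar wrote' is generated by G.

Grammatical

S
  NP
    NP
      Det: a
      N: grammar
    PP
      P: about
      NP
        NP
          Det: this
          N: critic
        PP
          P: about
          NP
            Det: this
            N: grammar
  VP
    V: wrote
Every word is introduced by a lexical rule and the phrasal rules combine the resulting categories into a single S.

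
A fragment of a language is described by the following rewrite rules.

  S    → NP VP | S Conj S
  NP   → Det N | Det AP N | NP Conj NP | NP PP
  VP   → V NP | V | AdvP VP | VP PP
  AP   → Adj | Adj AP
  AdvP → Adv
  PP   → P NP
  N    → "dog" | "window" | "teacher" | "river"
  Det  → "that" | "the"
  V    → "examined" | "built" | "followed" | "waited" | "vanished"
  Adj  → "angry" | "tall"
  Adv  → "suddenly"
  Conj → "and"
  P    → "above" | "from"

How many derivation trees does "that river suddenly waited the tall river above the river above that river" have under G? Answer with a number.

9

Two of the 9 distinct bracketings:
[S [NP [Det that] [N river]] [VP [AdvP [Adv suddenly]] [VP [V waited] [NP [NP [Det the] [AP [Adj tall]] [N river]] [PP [P above] [NP [NP [Det the] [N river]] [PP [P above] [NP [Det that] [N river]]]]]]]]]
[S [NP [Det that] [N river]] [VP [AdvP [Adv suddenly]] [VP [V waited] [NP [NP [NP [Det the] [AP [Adj tall]] [N river]] [PP [P above] [NP [Det the] [N river]]]] [PP [P above] [NP [Det that] [N river]]]]]]]
The trees differ in how a recursive rule is bracketed over the same span.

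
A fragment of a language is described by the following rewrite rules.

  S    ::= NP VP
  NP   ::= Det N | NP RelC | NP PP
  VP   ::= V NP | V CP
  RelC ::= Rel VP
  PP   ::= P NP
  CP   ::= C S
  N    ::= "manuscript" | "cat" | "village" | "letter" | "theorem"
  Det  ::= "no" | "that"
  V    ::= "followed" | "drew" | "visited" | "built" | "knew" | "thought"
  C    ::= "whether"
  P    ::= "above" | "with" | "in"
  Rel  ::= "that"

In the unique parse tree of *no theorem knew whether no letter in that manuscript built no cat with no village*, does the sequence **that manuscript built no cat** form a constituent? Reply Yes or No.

No

[S [NP [Det no] [N theorem]] [VP [V knew] [CP [C whether] [S [NP [NP [Det no] [N letter]] [PP [P in] [NP [Det that] [N manuscript]]]] [VP [V built] [NP [NP [Det no] [N cat]] [PP [P with] [NP [Det no] [N village]]]]]]]]]
The smallest constituent containing 'that manuscript built no cat' is the S spanning 'no letter in that manuscript built no cat with no village'; no single node in the tree dominates exactly the given words.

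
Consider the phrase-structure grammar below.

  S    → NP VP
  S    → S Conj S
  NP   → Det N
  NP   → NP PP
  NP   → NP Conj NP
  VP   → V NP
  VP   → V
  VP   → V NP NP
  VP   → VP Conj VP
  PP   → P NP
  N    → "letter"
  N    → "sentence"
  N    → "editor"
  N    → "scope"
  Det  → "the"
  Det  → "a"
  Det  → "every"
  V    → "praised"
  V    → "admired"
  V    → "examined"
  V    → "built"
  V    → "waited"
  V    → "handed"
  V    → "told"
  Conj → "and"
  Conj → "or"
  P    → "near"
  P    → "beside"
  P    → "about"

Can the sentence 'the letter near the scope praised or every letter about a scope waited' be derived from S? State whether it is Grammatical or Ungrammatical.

Grammatical

S
  S
    NP
      NP
        Det: the
        N: letter
      PP
        P: near
        NP
          Det: the
          N: scope
    VP
      V: praised
  Conj: or
  S
    NP
      NP
        Det: every
        N: letter
      PP
        P: about
        NP
          Det: a
          N: scope
    VP
      V: waited
Every word is introduced by a lexical rule and the phrasal rules combine the resulting categories into a single S.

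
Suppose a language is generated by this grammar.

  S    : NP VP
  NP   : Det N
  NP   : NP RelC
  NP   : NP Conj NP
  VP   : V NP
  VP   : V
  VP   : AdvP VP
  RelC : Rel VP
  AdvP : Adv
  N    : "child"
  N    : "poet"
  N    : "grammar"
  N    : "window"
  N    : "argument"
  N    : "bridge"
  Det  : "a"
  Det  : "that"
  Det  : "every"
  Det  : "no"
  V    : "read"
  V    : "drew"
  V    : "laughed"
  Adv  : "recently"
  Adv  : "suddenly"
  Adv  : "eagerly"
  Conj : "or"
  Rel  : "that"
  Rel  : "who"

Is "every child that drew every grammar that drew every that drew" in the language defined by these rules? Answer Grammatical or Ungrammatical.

A Det word can never sit immediately before a Det/Rel word in any string this grammar generates, so the substring 'every that' rules out a derivation.

Ungrammatical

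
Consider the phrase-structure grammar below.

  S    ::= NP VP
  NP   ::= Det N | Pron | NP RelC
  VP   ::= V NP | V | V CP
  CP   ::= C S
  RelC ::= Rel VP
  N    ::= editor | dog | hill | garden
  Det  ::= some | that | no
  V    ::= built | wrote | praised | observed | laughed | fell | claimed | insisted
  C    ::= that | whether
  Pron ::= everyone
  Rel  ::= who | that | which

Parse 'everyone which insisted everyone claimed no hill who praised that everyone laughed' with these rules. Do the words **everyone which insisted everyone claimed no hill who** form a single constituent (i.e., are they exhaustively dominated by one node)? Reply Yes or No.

[S [NP [NP [Pron everyone]] [RelC [Rel which] [VP [V insisted] [NP [Pron everyone]]]]] [VP [V claimed] [NP [NP [Det no] [N hill]] [RelC [Rel who] [VP [V praised] [CP [C that] [S [NP [Pron everyone]] [VP [V laughed]]]]]]]]]
The smallest constituent containing 'everyone which insisted everyone claimed no hill who' is the S spanning 'everyone which insisted everyone claimed no hill who praised that everyone laughed'; no single node in the tree dominates exactly the given words.

No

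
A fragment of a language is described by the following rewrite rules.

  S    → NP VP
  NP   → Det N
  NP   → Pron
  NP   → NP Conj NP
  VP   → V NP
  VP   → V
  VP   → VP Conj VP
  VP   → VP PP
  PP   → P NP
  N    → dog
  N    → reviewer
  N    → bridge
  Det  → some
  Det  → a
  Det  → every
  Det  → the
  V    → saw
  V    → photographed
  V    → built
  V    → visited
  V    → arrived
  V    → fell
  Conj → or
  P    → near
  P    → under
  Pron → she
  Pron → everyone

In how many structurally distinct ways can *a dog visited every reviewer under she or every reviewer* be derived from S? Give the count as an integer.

[S [NP [Det a] [N dog]] [VP [VP [V visited] [NP [Det every] [N reviewer]]] [PP [P under] [NP [NP [Pron she]] [Conj or] [NP [Det every] [N reviewer]]]]]]
No rule offers an alternative attachment or grouping for any span, so this is the only derivation.

1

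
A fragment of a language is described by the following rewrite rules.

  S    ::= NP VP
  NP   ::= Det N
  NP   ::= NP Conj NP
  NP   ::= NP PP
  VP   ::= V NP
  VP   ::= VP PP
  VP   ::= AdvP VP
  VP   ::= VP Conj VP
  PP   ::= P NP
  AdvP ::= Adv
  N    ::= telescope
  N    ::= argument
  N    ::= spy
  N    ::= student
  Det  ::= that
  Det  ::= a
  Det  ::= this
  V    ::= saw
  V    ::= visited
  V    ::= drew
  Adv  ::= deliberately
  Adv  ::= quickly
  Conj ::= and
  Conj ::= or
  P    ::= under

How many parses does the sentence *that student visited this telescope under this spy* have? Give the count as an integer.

The two bracketings:
[S [NP [Det that] [N student]] [VP [V visited] [NP [NP [Det this] [N telescope]] [PP [P under] [NP [Det this] [N spy]]]]]]
[S [NP [Det that] [N student]] [VP [VP [V visited] [NP [Det this] [N telescope]]] [PP [P under] [NP [Det this] [N spy]]]]]
The difference turns on whether NP → NP PP is used at the relevant span, versus an alternative expansion of NP.

2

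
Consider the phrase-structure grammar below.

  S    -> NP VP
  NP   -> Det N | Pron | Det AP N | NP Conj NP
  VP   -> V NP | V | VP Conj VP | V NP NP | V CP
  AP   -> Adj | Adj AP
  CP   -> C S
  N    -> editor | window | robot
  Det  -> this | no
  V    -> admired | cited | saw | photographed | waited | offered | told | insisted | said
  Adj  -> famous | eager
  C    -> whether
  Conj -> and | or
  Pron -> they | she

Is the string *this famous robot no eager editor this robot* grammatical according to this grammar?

Ungrammatical

For S → NP VP, the only prefix that parses as NP is 'this famous robot', but the remainder 'no eager editor this robot' is not a VP under these rules.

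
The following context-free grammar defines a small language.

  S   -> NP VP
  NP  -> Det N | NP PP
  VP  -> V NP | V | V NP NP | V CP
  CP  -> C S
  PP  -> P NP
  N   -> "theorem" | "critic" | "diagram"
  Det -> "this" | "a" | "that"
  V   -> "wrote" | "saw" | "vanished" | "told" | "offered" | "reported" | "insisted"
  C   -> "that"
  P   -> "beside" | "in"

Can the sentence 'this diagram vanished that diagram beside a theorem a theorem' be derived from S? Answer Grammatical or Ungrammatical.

S
  NP
    Det: this
    N: diagram
  VP
    V: vanished
    NP
      NP
        Det: that
        N: diagram
      PP
        P: beside
        NP
          Det: a
          N: theorem
    NP
      Det: a
      N: theorem
The bracketing above is licensed at every node by one of the given productions, with S at the root.

Grammatical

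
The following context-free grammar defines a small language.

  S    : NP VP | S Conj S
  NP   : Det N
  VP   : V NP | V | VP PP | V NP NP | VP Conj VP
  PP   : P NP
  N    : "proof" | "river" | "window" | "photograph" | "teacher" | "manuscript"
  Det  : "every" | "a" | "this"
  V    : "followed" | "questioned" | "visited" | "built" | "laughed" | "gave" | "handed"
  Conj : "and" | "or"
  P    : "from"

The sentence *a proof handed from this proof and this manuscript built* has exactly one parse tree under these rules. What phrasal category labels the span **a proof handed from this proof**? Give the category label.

S

S
  S
    NP
      Det: a
      N: proof
    VP
      VP
        V: handed
      PP
        P: from
        NP
          Det: this
          N: proof
  Conj: and
  S
    NP
      Det: this
      N: manuscript
    VP
      V: built
The span 'a proof handed from this proof' is the S node built by S → NP VP.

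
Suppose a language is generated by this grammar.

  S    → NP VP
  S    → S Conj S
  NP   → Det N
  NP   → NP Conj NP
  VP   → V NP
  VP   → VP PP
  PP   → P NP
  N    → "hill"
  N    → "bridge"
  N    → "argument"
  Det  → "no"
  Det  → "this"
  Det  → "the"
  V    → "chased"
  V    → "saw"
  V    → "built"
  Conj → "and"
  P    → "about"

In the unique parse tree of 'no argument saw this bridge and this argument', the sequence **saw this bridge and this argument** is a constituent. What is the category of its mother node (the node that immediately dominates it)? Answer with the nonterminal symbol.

[S [NP [Det no] [N argument]] [VP [V saw] [NP [NP [Det this] [N bridge]] [Conj and] [NP [Det this] [N argument]]]]]
The span 'saw this bridge and this argument' is the VP node built by VP → V NP.
Its mother is the S built by S → NP VP.

S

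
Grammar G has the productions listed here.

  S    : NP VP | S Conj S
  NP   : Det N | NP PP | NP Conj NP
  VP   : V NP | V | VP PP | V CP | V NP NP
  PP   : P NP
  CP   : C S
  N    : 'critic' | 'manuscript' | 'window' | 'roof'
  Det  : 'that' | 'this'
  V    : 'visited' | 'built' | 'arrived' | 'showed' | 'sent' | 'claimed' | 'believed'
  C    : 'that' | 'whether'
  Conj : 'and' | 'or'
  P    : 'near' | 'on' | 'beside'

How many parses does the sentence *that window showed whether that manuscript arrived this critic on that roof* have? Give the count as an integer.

Two of the 3 distinct bracketings:
[S [NP [Det that] [N window]] [VP [VP [V showed] [CP [C whether] [S [NP [Det that] [N manuscript]] [VP [V arrived] [NP [Det this] [N critic]]]]]] [PP [P on] [NP [Det that] [N roof]]]]]
[S [NP [Det that] [N window]] [VP [V showed] [CP [C whether] [S [NP [Det that] [N manuscript]] [VP [V arrived] [NP [NP [Det this] [N critic]] [PP [P on] [NP [Det that] [N roof]]]]]]]]]
The difference turns on whether NP → NP PP is used at the relevant span, versus an alternative expansion of NP.

3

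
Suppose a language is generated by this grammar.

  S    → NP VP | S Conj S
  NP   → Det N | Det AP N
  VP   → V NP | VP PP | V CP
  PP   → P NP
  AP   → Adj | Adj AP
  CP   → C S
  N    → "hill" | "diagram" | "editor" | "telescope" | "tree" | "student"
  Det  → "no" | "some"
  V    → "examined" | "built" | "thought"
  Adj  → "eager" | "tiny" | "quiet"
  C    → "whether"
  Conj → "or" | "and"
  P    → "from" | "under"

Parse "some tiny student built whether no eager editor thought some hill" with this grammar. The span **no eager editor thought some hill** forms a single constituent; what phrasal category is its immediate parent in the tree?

[S [NP [Det some] [AP [Adj tiny]] [N student]] [VP [V built] [CP [C whether] [S [NP [Det no] [AP [Adj eager]] [N editor]] [VP [V thought] [NP [Det some] [N hill]]]]]]]
The span 'no eager editor thought some hill' is the S node built by S → NP VP.
Its mother is the CP built by CP → C S.

CP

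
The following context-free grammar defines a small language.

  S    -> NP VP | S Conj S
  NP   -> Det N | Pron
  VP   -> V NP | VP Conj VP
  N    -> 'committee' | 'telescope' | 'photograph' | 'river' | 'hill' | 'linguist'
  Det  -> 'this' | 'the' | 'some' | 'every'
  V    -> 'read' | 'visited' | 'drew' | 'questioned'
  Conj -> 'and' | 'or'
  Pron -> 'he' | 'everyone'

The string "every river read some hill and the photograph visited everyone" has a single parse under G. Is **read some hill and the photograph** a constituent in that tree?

[S [S [NP [Det every] [N river]] [VP [V read] [NP [Det some] [N hill]]]] [Conj and] [S [NP [Det the] [N photograph]] [VP [V visited] [NP [Pron everyone]]]]]
The smallest constituent containing 'read some hill and the photograph' is the S spanning 'every river read some hill and the photograph visited everyone'; no single node in the tree dominates exactly the given words.

No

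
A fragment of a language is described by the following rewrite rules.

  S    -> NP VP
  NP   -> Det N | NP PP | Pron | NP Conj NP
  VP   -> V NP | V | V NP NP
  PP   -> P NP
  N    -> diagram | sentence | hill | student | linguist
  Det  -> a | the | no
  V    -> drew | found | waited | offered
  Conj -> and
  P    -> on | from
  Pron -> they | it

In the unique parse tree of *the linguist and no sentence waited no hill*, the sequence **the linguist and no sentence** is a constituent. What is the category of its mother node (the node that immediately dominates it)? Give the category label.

[S [NP [NP [Det the] [N linguist]] [Conj and] [NP [Det no] [N sentence]]] [VP [V waited] [NP [Det no] [N hill]]]]
The span 'the linguist and no sentence' is the NP node built by NP → NP Conj NP.
Its mother is the S built by S → NP VP.

S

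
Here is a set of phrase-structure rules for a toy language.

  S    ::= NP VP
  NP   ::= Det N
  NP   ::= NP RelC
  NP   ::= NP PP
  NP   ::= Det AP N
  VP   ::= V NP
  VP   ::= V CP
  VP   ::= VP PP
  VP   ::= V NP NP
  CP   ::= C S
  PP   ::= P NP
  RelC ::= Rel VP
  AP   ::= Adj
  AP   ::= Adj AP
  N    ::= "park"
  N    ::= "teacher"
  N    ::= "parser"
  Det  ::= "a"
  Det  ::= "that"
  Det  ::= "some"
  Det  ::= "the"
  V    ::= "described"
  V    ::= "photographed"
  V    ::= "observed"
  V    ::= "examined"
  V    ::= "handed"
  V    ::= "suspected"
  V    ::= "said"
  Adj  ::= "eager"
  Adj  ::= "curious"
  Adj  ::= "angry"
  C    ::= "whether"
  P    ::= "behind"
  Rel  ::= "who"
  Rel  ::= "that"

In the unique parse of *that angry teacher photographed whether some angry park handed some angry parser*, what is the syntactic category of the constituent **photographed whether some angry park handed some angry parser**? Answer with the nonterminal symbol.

VP

[S [NP [Det that] [AP [Adj angry]] [N teacher]] [VP [V photographed] [CP [C whether] [S [NP [Det some] [AP [Adj angry]] [N park]] [VP [V handed] [NP [Det some] [AP [Adj angry]] [N parser]]]]]]]
The span 'photographed whether some angry park handed some angry parser' is the VP node built by VP → V CP.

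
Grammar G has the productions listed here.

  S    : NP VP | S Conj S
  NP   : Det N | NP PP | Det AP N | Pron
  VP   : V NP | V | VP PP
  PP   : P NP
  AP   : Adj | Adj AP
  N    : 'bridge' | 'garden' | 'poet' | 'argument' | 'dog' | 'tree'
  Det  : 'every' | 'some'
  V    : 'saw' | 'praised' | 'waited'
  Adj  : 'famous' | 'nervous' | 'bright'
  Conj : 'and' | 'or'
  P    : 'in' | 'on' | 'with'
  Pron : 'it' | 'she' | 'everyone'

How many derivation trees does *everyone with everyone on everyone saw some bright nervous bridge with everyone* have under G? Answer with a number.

4

Two of the 4 distinct bracketings:
[S [NP [NP [Pron everyone]] [PP [P with] [NP [NP [Pron everyone]] [PP [P on] [NP [Pron everyone]]]]]] [VP [V saw] [NP [NP [Det some] [AP [Adj bright] [AP [Adj nervous]]] [N bridge]] [PP [P with] [NP [Pron everyone]]]]]]
[S [NP [NP [Pron everyone]] [PP [P with] [NP [NP [Pron everyone]] [PP [P on] [NP [Pron everyone]]]]]] [VP [VP [V saw] [NP [Det some] [AP [Adj bright] [AP [Adj nervous]]] [N bridge]]] [PP [P with] [NP [Pron everyone]]]]]
The difference turns on whether VP → VP PP is used at the relevant span, versus an alternative expansion of VP.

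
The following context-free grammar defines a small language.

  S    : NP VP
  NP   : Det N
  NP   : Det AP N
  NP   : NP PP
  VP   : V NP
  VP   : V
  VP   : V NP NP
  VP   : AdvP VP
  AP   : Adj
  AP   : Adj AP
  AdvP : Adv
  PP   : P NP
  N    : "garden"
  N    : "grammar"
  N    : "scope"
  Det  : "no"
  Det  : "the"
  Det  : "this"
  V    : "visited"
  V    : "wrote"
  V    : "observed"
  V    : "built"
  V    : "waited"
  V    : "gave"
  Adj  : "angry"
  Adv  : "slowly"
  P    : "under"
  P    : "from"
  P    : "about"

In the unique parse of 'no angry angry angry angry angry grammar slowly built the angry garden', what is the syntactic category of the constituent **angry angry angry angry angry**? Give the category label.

[S [NP [Det no] [AP [Adj angry] [AP [Adj angry] [AP [Adj angry] [AP [Adj angry] [AP [Adj angry]]]]]] [N grammar]] [VP [AdvP [Adv slowly]] [VP [V built] [NP [Det the] [AP [Adj angry]] [N garden]]]]]
The span 'angry angry angry angry angry' is the AP node built by AP → Adj AP.

AP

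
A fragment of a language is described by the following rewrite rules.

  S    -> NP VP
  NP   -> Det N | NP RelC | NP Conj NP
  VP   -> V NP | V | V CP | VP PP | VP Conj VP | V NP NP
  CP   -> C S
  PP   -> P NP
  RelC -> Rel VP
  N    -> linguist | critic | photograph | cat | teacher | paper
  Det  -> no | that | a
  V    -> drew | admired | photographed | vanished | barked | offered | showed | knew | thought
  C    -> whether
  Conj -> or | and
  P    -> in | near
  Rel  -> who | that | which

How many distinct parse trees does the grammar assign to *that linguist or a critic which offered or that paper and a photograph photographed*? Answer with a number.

Two of the 7 distinct bracketings:
[S [NP [NP [Det that] [N linguist]] [Conj or] [NP [NP [NP [Det a] [N critic]] [RelC [Rel which] [VP [V offered]]]] [Conj or] [NP [NP [Det that] [N paper]] [Conj and] [NP [Det a] [N photograph]]]]] [VP [V photographed]]]
[S [NP [NP [Det that] [N linguist]] [Conj or] [NP [NP [NP [NP [Det a] [N critic]] [RelC [Rel which] [VP [V offered]]]] [Conj or] [NP [Det that] [N paper]]] [Conj and] [NP [Det a] [N photograph]]]] [VP [V photographed]]]
The trees differ in how a recursive rule is bracketed over the same span.

7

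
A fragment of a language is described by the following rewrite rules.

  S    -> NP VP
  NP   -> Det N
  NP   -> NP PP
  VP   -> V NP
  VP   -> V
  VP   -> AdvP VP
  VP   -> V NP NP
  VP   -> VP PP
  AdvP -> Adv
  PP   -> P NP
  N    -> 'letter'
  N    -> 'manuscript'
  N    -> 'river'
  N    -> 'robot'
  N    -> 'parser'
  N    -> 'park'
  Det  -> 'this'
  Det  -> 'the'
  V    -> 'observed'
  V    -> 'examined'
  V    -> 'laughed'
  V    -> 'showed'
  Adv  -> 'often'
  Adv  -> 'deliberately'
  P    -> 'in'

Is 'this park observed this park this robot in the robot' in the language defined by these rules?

[S [NP [Det this] [N park]] [VP [V observed] [NP [Det this] [N park]] [NP [NP [Det this] [N robot]] [PP [P in] [NP [Det the] [N robot]]]]]]
Every word is introduced by a lexical rule and the phrasal rules combine the resulting categories into a single S.

Grammatical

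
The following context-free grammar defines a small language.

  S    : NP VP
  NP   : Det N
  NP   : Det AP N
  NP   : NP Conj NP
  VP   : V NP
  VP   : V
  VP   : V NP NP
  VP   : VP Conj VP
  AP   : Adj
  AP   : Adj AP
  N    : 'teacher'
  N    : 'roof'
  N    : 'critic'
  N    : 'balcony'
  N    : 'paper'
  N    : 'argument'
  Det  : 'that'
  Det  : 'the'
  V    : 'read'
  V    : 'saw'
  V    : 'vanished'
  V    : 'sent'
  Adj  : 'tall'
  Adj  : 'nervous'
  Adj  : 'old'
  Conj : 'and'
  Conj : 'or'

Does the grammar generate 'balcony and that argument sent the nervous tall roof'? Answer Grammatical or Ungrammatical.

For S → NP VP, no prefix of the string parses as an NP.

Ungrammatical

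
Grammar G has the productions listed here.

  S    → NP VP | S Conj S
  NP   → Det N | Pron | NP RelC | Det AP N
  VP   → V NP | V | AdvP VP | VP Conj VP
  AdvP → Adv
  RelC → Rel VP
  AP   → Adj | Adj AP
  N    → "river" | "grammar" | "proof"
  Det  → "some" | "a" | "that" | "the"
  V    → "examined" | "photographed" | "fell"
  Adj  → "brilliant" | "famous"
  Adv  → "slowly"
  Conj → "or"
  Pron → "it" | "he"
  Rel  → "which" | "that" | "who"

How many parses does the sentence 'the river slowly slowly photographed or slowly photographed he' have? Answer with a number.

3

Two of the 3 distinct bracketings:
[S [NP [Det the] [N river]] [VP [AdvP [Adv slowly]] [VP [AdvP [Adv slowly]] [VP [VP [V photographed]] [Conj or] [VP [AdvP [Adv slowly]] [VP [V photographed] [NP [Pron he]]]]]]]]
[S [NP [Det the] [N river]] [VP [AdvP [Adv slowly]] [VP [VP [AdvP [Adv slowly]] [VP [V photographed]]] [Conj or] [VP [AdvP [Adv slowly]] [VP [V photographed] [NP [Pron he]]]]]]]
The trees differ in how a recursive rule is bracketed over the same span.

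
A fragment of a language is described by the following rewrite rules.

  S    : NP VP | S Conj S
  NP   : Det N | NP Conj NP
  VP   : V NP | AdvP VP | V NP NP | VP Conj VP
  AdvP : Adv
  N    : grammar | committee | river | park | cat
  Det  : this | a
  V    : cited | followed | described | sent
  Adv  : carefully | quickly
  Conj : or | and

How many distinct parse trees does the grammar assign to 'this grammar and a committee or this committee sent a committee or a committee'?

The two bracketings:
[S [NP [NP [Det this] [N grammar]] [Conj and] [NP [NP [Det a] [N committee]] [Conj or] [NP [Det this] [N committee]]]] [VP [V sent] [NP [NP [Det a] [N committee]] [Conj or] [NP [Det a] [N committee]]]]]
[S [NP [NP [NP [Det this] [N grammar]] [Conj and] [NP [Det a] [N committee]]] [Conj or] [NP [Det this] [N committee]]] [VP [V sent] [NP [NP [Det a] [N committee]] [Conj or] [NP [Det a] [N committee]]]]]
The trees differ in how a recursive rule is bracketed over the same span.

2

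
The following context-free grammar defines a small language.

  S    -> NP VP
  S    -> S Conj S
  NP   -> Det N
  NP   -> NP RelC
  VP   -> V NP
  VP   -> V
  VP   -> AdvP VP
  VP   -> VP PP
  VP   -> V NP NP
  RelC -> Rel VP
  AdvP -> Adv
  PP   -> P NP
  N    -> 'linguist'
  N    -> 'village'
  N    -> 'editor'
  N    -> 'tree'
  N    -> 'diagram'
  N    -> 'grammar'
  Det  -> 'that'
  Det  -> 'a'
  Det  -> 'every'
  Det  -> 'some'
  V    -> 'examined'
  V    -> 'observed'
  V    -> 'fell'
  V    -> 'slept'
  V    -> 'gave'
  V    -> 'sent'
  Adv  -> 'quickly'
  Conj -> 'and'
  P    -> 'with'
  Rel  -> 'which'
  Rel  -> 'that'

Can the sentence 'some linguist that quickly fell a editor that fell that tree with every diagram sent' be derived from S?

Grammatical

[S [NP [NP [Det some] [N linguist]] [RelC [Rel that] [VP [AdvP [Adv quickly]] [VP [V fell] [NP [NP [Det a] [N editor]] [RelC [Rel that] [VP [VP [V fell] [NP [Det that] [N tree]]] [PP [P with] [NP [Det every] [N diagram]]]]]]]]]] [VP [V sent]]]
Every word is introduced by a lexical rule and the phrasal rules combine the resulting categories into a single S.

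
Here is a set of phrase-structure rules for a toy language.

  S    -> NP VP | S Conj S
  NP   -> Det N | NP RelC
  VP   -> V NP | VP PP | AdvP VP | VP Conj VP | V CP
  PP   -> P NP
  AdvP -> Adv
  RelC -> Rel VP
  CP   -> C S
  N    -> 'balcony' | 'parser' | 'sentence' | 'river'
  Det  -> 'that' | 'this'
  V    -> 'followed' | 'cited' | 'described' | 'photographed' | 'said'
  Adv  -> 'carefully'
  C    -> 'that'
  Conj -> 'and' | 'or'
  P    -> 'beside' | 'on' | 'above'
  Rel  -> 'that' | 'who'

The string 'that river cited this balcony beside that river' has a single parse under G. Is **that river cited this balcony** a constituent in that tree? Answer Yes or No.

No

[S [NP [Det that] [N river]] [VP [VP [V cited] [NP [Det this] [N balcony]]] [PP [P beside] [NP [Det that] [N river]]]]]
The smallest constituent containing 'that river cited this balcony' is the S spanning 'that river cited this balcony beside that river'; no single node in the tree dominates exactly the given words.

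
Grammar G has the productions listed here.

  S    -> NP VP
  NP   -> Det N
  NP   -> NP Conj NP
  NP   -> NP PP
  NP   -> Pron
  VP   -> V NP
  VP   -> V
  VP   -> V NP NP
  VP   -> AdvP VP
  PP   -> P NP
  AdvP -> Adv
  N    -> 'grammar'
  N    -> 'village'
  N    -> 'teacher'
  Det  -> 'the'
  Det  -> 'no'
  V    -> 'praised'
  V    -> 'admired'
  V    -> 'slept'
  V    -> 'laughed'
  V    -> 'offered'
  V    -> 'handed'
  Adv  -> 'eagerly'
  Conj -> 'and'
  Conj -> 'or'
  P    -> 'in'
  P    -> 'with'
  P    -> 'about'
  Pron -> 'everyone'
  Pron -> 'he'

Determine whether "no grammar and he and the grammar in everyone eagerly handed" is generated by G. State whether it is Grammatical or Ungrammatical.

Grammatical

S
  NP
    NP
      Det: no
      N: grammar
    Conj: and
    NP
      NP
        Pron: he
      Conj: and
      NP
        NP
          Det: the
          N: grammar
        PP
          P: in
          NP
            Pron: everyone
  VP
    AdvP
      Adv: eagerly
    VP
      V: handed
Every word is introduced by a lexical rule and the phrasal rules combine the resulting categories into a single S.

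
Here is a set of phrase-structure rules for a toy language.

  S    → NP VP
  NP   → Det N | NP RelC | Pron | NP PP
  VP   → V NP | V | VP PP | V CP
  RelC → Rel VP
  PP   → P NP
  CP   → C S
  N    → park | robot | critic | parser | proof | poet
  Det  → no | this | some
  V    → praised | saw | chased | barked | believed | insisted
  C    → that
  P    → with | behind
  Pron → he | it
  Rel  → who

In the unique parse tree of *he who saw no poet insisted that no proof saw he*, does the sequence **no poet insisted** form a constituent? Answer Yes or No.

No

[S [NP [NP [Pron he]] [RelC [Rel who] [VP [V saw] [NP [Det no] [N poet]]]]] [VP [V insisted] [CP [C that] [S [NP [Det no] [N proof]] [VP [V saw] [NP [Pron he]]]]]]]
The smallest constituent containing 'no poet insisted' is the S spanning 'he who saw no poet insisted that no proof saw he'; no single node in the tree dominates exactly the given words.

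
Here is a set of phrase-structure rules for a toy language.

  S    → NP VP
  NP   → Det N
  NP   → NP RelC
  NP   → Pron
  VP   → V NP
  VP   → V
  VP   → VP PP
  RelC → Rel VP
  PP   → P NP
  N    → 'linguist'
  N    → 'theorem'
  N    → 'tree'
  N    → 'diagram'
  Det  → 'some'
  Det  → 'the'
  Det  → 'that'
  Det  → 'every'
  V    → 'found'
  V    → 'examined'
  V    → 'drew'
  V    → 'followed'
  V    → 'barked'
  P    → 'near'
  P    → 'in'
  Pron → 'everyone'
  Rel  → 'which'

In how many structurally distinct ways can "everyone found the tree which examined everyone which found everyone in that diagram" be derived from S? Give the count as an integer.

Two of the 5 distinct bracketings:
[S [NP [Pron everyone]] [VP [V found] [NP [NP [Det the] [N tree]] [RelC [Rel which] [VP [V examined] [NP [NP [Pron everyone]] [RelC [Rel which] [VP [VP [V found] [NP [Pron everyone]]] [PP [P in] [NP [Det that] [N diagram]]]]]]]]]]]
[S [NP [Pron everyone]] [VP [V found] [NP [NP [Det the] [N tree]] [RelC [Rel which] [VP [VP [V examined] [NP [NP [Pron everyone]] [RelC [Rel which] [VP [V found] [NP [Pron everyone]]]]]] [PP [P in] [NP [Det that] [N diagram]]]]]]]]
The trees differ in how a recursive rule is bracketed over the same span.

5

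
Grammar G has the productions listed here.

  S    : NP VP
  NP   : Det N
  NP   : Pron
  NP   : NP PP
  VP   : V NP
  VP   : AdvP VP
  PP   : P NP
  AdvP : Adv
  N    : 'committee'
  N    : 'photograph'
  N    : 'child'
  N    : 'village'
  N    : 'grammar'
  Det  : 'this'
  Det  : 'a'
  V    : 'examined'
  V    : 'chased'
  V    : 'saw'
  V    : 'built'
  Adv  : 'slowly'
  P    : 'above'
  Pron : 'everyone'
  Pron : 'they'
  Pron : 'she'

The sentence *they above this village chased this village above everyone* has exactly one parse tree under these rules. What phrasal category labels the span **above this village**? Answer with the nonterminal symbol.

S
  NP
    NP
      Pron: they
    PP
      P: above
      NP
        Det: this
        N: village
  VP
    V: chased
    NP
      NP
        Det: this
        N: village
      PP
        P: above
        NP
          Pron: everyone
The span 'above this village' is the PP node built by PP → P NP.

PP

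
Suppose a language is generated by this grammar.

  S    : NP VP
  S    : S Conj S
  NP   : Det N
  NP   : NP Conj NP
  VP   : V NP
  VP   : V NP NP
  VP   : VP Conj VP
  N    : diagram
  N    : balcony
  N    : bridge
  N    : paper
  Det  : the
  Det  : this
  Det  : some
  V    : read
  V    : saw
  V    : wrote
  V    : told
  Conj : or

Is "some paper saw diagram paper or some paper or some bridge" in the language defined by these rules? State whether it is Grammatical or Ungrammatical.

Ungrammatical

A V word can never sit immediately before an N word in any string this grammar generates, so the substring 'saw diagram' rules out a derivation.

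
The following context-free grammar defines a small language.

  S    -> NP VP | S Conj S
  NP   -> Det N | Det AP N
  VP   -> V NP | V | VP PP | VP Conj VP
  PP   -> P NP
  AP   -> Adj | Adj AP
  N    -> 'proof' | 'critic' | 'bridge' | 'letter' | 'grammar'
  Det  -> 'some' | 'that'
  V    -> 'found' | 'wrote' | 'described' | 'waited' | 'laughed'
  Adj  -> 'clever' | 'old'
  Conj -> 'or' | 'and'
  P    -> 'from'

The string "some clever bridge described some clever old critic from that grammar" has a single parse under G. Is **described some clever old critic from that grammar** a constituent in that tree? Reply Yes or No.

[S [NP [Det some] [AP [Adj clever]] [N bridge]] [VP [VP [V described] [NP [Det some] [AP [Adj clever] [AP [Adj old]]] [N critic]]] [PP [P from] [NP [Det that] [N grammar]]]]]
The words 'described some clever old critic from that grammar' are exhaustively dominated by a single VP node (built by VP → VP PP), so they form a constituent.

Yes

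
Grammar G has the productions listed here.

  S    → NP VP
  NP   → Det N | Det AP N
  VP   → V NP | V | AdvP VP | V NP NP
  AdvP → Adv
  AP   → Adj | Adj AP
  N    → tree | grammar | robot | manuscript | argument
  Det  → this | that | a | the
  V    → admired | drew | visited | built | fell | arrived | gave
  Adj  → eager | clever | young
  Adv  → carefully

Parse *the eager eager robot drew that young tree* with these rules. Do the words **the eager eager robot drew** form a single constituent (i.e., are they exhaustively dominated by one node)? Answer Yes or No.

No

[S [NP [Det the] [AP [Adj eager] [AP [Adj eager]]] [N robot]] [VP [V drew] [NP [Det that] [AP [Adj young]] [N tree]]]]
The smallest constituent containing 'the eager eager robot drew' is the S spanning 'the eager eager robot drew that young tree'; no single node in the tree dominates exactly the given words.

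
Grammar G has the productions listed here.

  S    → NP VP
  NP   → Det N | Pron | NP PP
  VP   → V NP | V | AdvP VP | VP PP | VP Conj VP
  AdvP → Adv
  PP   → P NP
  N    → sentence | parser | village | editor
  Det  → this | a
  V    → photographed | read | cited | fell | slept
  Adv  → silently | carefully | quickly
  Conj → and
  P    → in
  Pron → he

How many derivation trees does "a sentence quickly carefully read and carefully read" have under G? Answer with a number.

Two of the 3 distinct bracketings:
[S [NP [Det a] [N sentence]] [VP [AdvP [Adv quickly]] [VP [AdvP [Adv carefully]] [VP [VP [V read]] [Conj and] [VP [AdvP [Adv carefully]] [VP [V read]]]]]]]
[S [NP [Det a] [N sentence]] [VP [AdvP [Adv quickly]] [VP [VP [AdvP [Adv carefully]] [VP [V read]]] [Conj and] [VP [AdvP [Adv carefully]] [VP [V read]]]]]]
The trees differ in how a recursive rule is bracketed over the same span.

3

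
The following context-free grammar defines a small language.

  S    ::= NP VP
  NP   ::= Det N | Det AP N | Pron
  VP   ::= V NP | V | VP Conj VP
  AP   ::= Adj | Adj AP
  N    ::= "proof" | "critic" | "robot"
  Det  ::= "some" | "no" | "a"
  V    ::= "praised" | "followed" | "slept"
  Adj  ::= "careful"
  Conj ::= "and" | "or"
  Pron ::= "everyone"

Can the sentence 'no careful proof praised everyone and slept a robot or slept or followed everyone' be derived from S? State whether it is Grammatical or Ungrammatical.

S
  NP
    Det: no
    AP
      Adj: careful
    N: proof
  VP
    VP
      V: praised
      NP
        Pron: everyone
    Conj: and
    VP
      VP
        V: slept
        NP
          Det: a
          N: robot
      Conj: or
      VP
        VP
          V: slept
        Conj: or
        VP
          V: followed
          NP
            Pron: everyone
Each bracket corresponds to one application of a listed rule, so the string is derivable from S.

Grammatical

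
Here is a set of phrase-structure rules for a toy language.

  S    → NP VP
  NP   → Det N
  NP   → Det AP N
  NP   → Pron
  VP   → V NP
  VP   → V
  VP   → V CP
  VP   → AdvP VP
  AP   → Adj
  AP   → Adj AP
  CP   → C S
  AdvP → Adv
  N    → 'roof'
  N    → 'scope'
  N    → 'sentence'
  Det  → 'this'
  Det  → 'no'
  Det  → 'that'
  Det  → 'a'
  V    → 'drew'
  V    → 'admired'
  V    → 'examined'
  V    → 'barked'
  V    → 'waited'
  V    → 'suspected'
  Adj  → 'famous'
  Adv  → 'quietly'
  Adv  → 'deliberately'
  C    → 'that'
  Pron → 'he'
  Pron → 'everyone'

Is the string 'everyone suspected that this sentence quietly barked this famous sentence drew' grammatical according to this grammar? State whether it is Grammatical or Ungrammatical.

For S → NP VP, the only prefix that parses as NP is 'everyone', but the remainder 'suspected that this sentence quietly barked this famous sentence drew' is not a VP under these rules.

Ungrammatical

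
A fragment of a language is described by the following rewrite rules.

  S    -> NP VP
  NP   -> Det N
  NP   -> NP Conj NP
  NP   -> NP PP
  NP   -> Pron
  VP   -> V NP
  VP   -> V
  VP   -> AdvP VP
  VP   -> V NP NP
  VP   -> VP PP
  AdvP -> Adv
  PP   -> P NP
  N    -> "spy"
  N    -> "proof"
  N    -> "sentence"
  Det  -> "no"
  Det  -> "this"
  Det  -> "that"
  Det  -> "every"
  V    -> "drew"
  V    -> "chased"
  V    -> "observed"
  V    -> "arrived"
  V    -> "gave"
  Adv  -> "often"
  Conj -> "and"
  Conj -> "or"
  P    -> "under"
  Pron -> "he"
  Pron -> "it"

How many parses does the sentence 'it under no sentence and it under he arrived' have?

5

Two of the 5 distinct bracketings:
[S [NP [NP [NP [Pron it]] [PP [P under] [NP [Det no] [N sentence]]]] [Conj and] [NP [NP [Pron it]] [PP [P under] [NP [Pron he]]]]] [VP [V arrived]]]
[S [NP [NP [Pron it]] [PP [P under] [NP [NP [Det no] [N sentence]] [Conj and] [NP [NP [Pron it]] [PP [P under] [NP [Pron he]]]]]]] [VP [V arrived]]]
The trees differ in how a recursive rule is bracketed over the same span.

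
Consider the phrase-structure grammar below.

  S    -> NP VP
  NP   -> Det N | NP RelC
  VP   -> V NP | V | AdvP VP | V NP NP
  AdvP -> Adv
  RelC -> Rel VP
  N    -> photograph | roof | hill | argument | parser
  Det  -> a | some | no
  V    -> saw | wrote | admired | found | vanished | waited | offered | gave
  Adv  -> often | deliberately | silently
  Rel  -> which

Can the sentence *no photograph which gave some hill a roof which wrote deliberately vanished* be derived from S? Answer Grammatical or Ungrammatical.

Grammatical

S
  NP
    NP
      Det: no
      N: photograph
    RelC
      Rel: which
      VP
        V: gave
        NP
          Det: some
          N: hill
        NP
          NP
            Det: a
            N: roof
          RelC
            Rel: which
            VP
              V: wrote
  VP
    AdvP
      Adv: deliberately
    VP
      V: vanished
The bracketing above is licensed at every node by one of the given productions, with S at the root.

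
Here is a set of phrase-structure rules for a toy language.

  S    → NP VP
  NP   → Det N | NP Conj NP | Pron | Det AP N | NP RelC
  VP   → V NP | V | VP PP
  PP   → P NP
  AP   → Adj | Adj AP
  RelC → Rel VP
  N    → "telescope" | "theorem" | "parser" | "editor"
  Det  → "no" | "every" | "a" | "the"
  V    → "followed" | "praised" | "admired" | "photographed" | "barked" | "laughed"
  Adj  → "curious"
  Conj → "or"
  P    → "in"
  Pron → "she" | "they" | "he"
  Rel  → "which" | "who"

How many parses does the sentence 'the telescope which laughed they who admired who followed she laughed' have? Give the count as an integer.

Two of the 3 distinct bracketings:
[S [NP [NP [Det the] [N telescope]] [RelC [Rel which] [VP [V laughed] [NP [NP [NP [Pron they]] [RelC [Rel who] [VP [V admired]]]] [RelC [Rel who] [VP [V followed] [NP [Pron she]]]]]]]] [VP [V laughed]]]
[S [NP [NP [NP [Det the] [N telescope]] [RelC [Rel which] [VP [V laughed] [NP [NP [Pron they]] [RelC [Rel who] [VP [V admired]]]]]]] [RelC [Rel who] [VP [V followed] [NP [Pron she]]]]] [VP [V laughed]]]
The trees differ in how a recursive rule is bracketed over the same span.

3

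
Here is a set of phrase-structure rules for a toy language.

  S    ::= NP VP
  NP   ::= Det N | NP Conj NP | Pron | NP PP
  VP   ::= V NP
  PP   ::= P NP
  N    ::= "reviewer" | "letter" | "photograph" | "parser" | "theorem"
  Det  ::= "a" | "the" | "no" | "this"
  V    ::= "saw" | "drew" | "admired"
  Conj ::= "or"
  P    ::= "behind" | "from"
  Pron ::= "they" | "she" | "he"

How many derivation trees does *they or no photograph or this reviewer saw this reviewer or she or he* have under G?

Two of the 4 distinct bracketings:
[S [NP [NP [Pron they]] [Conj or] [NP [NP [Det no] [N photograph]] [Conj or] [NP [Det this] [N reviewer]]]] [VP [V saw] [NP [NP [Det this] [N reviewer]] [Conj or] [NP [NP [Pron she]] [Conj or] [NP [Pron he]]]]]]
[S [NP [NP [Pron they]] [Conj or] [NP [NP [Det no] [N photograph]] [Conj or] [NP [Det this] [N reviewer]]]] [VP [V saw] [NP [NP [NP [Det this] [N reviewer]] [Conj or] [NP [Pron she]]] [Conj or] [NP [Pron he]]]]]
The trees differ in how a recursive rule is bracketed over the same span.

4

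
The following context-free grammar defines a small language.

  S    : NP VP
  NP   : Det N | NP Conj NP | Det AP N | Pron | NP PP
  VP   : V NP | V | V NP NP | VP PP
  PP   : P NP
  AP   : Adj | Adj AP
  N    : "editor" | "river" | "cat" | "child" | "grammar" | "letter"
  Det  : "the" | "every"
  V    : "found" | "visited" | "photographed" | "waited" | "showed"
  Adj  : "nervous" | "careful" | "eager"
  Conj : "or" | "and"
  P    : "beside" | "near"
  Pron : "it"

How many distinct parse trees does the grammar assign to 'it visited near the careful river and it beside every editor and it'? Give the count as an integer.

Two of the 6 distinct bracketings:
[S [NP [Pron it]] [VP [VP [V visited]] [PP [P near] [NP [NP [Det the] [AP [Adj careful]] [N river]] [Conj and] [NP [NP [NP [Pron it]] [PP [P beside] [NP [Det every] [N editor]]]] [Conj and] [NP [Pron it]]]]]]]
[S [NP [Pron it]] [VP [VP [V visited]] [PP [P near] [NP [NP [Det the] [AP [Adj careful]] [N river]] [Conj and] [NP [NP [Pron it]] [PP [P beside] [NP [NP [Det every] [N editor]] [Conj and] [NP [Pron it]]]]]]]]]
The trees differ in how a recursive rule is bracketed over the same span.

6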